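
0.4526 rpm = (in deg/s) 2.716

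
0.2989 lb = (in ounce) 4.782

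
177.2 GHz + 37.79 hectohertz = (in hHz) 1.772e+09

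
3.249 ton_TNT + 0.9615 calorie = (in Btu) 1.288e+07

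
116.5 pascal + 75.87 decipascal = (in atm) 0.001225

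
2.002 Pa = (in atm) 1.976e-05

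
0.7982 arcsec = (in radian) 3.87e-06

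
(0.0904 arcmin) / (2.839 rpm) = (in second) 8.845e-05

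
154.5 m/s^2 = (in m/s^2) 154.5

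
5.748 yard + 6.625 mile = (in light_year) 1.128e-12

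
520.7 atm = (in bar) 527.6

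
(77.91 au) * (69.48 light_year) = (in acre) 1.893e+27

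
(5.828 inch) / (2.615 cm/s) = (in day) 6.552e-05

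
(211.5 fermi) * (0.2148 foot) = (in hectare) 1.385e-18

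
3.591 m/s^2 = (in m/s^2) 3.591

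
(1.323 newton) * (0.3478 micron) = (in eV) 2.872e+12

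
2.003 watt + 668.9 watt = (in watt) 670.9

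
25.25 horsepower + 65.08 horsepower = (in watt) 6.736e+04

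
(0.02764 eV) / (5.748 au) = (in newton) 5.15e-33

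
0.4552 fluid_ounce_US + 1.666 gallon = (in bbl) 0.03975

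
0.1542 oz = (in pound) 0.009638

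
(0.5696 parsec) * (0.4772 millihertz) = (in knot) 1.63e+13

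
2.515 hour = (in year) 0.0002871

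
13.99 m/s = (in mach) 0.04109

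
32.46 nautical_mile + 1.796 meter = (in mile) 37.36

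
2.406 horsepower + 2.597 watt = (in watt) 1797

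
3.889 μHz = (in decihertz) 3.889e-05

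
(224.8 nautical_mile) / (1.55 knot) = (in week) 0.8633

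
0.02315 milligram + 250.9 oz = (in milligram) 7.113e+06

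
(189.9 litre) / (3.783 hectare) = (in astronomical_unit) 3.356e-17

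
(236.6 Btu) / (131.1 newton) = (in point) 5.397e+06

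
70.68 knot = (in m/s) 36.36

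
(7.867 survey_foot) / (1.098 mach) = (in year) 2.034e-10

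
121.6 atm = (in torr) 9.242e+04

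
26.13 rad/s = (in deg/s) 1497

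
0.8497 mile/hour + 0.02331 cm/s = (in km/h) 1.368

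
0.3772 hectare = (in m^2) 3772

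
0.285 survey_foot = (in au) 5.807e-13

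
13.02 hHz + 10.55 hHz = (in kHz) 2.357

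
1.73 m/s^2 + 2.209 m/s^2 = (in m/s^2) 3.939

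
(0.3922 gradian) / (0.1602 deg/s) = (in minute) 0.03672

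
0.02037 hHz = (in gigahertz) 2.037e-09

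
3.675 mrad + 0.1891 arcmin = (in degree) 0.2137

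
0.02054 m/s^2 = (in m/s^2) 0.02054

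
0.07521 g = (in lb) 0.0001658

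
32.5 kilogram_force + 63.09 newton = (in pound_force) 85.83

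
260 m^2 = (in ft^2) 2799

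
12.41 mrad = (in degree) 0.711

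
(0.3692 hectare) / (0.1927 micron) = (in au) 0.1281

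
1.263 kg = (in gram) 1263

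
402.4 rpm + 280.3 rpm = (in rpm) 682.7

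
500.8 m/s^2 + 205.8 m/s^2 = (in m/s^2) 706.6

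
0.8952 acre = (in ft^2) 3.899e+04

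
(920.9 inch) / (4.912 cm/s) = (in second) 476.2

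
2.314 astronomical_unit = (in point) 9.813e+14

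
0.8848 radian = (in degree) 50.7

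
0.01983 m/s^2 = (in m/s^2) 0.01983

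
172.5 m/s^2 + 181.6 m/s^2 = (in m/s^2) 354.1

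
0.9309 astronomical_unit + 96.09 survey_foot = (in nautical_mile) 7.519e+07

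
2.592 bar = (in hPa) 2592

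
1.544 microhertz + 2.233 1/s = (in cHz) 223.3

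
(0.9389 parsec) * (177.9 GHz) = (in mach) 1.514e+25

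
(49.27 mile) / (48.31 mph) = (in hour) 1.02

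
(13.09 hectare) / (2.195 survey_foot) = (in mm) 1.957e+08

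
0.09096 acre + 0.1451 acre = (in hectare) 0.09553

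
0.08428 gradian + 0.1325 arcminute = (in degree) 0.07806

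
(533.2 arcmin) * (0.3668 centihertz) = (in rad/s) 0.0005689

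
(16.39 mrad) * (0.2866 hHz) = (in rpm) 4.486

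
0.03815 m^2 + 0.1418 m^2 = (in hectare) 1.799e-05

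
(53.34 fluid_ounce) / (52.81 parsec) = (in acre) 2.392e-25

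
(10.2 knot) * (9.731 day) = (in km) 4412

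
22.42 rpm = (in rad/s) 2.348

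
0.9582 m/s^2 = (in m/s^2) 0.9582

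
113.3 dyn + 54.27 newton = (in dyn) 5.427e+06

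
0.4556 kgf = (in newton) 4.468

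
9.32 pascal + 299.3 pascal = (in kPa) 0.3086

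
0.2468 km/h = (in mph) 0.1534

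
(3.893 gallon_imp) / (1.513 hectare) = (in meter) 1.17e-06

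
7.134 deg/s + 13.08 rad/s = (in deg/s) 756.6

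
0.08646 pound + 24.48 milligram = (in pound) 0.08651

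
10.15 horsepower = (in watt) 7569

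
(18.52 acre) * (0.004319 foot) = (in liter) 9.866e+04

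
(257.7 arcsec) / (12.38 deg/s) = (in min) 9.637e-05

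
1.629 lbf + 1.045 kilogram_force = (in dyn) 1.749e+06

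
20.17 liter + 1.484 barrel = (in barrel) 1.611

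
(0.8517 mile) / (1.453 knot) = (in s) 1834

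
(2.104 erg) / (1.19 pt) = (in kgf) 5.111e-05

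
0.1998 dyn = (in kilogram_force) 2.037e-07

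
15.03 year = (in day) 5486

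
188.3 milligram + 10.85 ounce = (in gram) 307.8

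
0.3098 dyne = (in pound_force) 6.965e-07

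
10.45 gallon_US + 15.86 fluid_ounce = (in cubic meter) 0.04003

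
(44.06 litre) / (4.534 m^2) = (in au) 6.496e-14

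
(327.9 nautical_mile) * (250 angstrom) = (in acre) 3.751e-06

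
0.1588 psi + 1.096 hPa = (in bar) 0.01204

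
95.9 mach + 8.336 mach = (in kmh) 1.278e+05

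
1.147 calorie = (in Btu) 0.004549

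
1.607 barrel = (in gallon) 67.49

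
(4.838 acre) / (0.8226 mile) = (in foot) 48.52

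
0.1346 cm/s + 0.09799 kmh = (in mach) 8.389e-05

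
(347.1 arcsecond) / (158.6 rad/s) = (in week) 1.754e-11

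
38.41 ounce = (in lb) 2.401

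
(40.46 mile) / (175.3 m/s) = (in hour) 0.1032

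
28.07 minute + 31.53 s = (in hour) 0.4766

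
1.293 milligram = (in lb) 2.851e-06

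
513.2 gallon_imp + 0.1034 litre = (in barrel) 14.68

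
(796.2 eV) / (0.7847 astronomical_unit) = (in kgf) 1.108e-28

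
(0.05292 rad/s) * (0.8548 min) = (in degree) 155.5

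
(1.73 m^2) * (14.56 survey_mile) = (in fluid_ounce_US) 1.371e+09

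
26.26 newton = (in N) 26.26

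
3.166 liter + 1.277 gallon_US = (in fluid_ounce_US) 270.5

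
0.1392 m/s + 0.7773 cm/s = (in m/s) 0.147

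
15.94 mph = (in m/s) 7.126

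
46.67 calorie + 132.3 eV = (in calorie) 46.67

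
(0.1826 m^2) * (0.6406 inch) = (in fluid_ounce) 100.5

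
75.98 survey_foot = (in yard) 25.33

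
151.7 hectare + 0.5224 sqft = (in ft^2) 1.633e+07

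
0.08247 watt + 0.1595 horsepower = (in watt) 119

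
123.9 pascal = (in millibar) 1.239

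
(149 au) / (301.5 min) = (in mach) 3.619e+06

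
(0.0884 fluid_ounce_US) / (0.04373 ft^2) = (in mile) 3.999e-07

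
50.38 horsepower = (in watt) 3.757e+04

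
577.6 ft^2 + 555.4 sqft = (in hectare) 0.01053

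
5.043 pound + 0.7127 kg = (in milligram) 3e+06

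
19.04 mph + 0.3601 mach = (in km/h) 472.1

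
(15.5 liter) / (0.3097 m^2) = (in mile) 3.11e-05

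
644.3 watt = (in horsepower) 0.864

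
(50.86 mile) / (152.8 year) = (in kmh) 6.115e-05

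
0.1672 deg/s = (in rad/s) 0.002918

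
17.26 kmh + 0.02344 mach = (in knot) 24.83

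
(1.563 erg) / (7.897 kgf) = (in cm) 2.018e-07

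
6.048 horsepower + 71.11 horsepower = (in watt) 5.754e+04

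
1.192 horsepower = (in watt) 888.9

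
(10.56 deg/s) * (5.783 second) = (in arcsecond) 2.198e+05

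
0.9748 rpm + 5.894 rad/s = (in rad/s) 5.996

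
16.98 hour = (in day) 0.7075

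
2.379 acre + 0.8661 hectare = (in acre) 4.519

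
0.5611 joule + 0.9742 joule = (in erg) 1.535e+07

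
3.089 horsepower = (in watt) 2303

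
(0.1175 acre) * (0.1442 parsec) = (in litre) 2.116e+21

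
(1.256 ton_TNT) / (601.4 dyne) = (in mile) 5.43e+08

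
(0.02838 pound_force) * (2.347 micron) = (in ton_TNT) 7.081e-17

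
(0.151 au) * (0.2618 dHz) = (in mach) 1.737e+06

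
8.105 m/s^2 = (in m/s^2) 8.105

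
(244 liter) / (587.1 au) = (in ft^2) 2.99e-14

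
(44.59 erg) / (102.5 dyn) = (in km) 4.35e-06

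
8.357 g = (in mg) 8357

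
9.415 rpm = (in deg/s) 56.49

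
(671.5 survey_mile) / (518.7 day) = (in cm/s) 2.411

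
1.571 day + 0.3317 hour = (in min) 2282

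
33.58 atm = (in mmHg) 2.552e+04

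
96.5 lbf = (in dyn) 4.293e+07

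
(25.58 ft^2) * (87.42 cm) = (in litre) 2078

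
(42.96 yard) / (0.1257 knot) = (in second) 607.5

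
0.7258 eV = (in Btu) 1.102e-22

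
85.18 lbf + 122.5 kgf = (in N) 1580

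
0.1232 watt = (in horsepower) 0.0001652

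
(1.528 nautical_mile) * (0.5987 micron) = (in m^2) 0.001694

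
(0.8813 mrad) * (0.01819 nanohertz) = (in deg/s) 9.185e-13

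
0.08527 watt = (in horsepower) 0.0001143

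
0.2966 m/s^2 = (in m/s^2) 0.2966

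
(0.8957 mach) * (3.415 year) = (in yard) 3.592e+10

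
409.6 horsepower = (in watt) 3.054e+05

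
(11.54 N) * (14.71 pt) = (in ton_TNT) 1.431e-11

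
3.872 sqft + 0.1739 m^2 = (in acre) 0.0001319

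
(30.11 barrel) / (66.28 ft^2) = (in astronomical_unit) 5.197e-12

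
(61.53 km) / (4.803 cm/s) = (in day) 14.83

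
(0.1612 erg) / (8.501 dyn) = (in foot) 0.0006221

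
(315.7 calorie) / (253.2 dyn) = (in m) 5.217e+05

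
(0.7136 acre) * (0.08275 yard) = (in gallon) 5.772e+04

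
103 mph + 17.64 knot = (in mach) 0.1619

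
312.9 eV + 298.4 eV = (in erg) 9.794e-10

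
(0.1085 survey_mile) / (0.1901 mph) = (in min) 34.25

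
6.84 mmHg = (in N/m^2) 911.9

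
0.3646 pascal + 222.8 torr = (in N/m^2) 2.97e+04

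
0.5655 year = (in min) 2.972e+05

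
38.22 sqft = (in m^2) 3.551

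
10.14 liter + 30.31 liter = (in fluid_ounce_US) 1368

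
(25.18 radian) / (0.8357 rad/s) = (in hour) 0.00837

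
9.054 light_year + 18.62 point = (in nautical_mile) 4.625e+13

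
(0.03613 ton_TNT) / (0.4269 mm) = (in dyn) 3.541e+16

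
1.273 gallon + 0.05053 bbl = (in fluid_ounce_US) 434.6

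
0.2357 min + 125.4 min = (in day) 0.08725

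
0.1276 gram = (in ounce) 0.004501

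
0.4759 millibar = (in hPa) 0.4759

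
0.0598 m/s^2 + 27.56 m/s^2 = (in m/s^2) 27.62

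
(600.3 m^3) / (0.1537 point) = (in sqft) 1.192e+08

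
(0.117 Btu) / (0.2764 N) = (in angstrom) 4.466e+12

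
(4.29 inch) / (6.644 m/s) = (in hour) 4.556e-06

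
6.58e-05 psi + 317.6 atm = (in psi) 4667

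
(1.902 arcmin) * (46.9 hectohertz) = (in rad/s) 2.595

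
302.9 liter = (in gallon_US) 80.02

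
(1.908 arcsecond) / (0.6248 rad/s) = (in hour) 4.113e-09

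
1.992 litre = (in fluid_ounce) 67.36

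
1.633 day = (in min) 2352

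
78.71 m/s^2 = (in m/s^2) 78.71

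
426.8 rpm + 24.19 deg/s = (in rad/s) 45.12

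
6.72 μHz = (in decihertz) 6.72e-05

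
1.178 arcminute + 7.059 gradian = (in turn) 0.0177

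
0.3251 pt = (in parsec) 3.717e-21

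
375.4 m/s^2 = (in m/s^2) 375.4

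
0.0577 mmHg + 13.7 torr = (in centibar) 1.834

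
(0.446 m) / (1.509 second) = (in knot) 0.5745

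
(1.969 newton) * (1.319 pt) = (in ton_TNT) 2.19e-13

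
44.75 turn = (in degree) 1.611e+04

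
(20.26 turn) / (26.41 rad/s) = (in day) 5.579e-05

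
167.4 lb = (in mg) 7.593e+07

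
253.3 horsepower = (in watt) 1.889e+05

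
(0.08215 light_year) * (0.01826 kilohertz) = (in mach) 4.168e+13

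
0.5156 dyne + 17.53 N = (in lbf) 3.941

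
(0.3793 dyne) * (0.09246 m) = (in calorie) 8.382e-08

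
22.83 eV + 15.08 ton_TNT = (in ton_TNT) 15.08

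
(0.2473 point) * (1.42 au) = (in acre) 4580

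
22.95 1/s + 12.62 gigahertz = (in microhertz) 1.262e+16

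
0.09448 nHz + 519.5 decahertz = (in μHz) 5.195e+09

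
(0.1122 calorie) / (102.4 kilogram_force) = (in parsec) 1.515e-20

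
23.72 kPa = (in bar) 0.2372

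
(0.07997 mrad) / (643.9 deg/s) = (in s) 7.116e-06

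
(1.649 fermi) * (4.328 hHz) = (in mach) 2.096e-15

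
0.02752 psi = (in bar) 0.001897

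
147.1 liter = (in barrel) 0.9252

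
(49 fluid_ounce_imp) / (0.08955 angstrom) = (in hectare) 1.555e+04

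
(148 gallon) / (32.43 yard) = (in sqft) 0.2034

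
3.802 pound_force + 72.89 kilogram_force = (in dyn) 7.317e+07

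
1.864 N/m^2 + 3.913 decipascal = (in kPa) 0.002255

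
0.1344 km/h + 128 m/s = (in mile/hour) 286.4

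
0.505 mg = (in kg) 5.05e-07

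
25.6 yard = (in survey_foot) 76.8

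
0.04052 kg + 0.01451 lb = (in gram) 47.1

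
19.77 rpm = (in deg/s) 118.6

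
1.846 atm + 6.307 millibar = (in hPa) 1877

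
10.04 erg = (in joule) 1.004e-06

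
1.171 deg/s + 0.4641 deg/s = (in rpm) 0.2725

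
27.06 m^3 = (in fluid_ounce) 9.15e+05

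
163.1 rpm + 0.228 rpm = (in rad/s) 17.1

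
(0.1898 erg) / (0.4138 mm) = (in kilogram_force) 4.677e-06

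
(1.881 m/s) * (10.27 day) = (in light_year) 1.764e-10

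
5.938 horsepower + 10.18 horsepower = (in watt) 1.202e+04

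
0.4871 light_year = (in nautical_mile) 2.488e+12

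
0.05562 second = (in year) 1.764e-09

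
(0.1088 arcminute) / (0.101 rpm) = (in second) 0.002992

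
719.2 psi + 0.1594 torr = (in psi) 719.2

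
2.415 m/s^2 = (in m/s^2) 2.415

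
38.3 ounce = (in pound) 2.394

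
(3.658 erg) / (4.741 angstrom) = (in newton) 771.6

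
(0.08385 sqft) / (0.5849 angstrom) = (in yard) 1.457e+08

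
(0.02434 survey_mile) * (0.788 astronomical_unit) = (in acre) 1.141e+09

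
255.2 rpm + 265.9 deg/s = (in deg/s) 1797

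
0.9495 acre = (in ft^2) 4.136e+04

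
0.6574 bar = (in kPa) 65.74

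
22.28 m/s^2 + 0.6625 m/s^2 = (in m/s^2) 22.94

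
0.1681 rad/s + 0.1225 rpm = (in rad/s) 0.1809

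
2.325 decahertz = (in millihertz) 2.325e+04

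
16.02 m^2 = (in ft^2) 172.4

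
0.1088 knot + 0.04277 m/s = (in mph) 0.2209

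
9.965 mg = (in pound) 2.197e-05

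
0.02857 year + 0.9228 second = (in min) 1.502e+04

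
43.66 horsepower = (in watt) 3.256e+04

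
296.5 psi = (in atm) 20.18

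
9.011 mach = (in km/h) 1.105e+04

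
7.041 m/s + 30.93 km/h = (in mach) 0.04591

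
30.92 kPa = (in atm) 0.3052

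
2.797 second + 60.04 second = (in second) 62.84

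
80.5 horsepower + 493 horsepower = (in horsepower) 573.5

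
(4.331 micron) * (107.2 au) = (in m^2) 6.946e+07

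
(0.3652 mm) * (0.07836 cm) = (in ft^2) 3.08e-06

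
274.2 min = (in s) 1.645e+04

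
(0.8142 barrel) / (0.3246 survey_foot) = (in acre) 0.0003233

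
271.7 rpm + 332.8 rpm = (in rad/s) 63.3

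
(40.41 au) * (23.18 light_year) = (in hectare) 1.326e+26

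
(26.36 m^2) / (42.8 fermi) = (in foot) 2.021e+15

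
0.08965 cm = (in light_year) 9.476e-20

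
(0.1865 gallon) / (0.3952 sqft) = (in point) 54.51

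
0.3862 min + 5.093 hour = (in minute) 306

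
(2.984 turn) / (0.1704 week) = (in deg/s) 0.01042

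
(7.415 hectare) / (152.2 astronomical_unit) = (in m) 3.257e-09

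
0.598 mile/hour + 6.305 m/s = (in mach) 0.0193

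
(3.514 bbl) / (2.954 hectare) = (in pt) 0.05361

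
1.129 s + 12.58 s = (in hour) 0.003808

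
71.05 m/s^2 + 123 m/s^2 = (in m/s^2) 194.1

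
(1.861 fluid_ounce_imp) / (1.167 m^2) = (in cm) 0.004531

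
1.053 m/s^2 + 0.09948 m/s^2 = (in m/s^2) 1.152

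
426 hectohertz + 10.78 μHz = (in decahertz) 4260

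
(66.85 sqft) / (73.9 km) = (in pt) 0.2382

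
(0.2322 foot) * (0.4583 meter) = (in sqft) 0.3491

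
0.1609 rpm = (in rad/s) 0.01685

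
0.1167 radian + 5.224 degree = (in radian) 0.2079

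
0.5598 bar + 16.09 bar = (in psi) 241.5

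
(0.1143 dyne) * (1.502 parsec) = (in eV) 3.306e+29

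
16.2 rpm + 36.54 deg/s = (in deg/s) 133.7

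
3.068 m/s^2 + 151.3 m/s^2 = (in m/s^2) 154.4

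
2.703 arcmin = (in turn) 0.0001251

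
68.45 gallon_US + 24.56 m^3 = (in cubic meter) 24.82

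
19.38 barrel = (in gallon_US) 814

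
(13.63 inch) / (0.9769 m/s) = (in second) 0.3544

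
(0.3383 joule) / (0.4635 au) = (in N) 4.879e-12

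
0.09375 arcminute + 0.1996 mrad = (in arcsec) 46.8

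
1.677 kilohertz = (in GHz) 1.677e-06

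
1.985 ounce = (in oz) 1.985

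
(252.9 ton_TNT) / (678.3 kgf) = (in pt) 4.509e+11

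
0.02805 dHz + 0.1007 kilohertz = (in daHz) 10.07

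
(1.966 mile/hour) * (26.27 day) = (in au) 1.333e-05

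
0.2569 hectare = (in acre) 0.6348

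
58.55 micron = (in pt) 0.166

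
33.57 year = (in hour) 2.941e+05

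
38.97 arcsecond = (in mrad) 0.1889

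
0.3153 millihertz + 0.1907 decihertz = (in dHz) 0.1939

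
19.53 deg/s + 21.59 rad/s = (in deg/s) 1257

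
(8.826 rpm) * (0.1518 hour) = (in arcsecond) 1.042e+08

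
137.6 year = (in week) 7175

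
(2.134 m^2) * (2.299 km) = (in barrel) 3.086e+04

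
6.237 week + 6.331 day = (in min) 7.199e+04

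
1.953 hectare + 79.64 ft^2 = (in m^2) 1.954e+04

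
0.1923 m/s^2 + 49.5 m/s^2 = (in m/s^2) 49.69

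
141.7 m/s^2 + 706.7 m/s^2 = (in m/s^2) 848.4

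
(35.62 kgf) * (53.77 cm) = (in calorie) 44.89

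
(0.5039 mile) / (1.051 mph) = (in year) 5.473e-05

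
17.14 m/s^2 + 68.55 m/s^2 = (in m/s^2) 85.69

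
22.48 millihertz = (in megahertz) 2.248e-08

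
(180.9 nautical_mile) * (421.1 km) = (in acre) 3.486e+07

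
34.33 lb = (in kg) 15.57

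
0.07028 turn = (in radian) 0.4416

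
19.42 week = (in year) 0.3724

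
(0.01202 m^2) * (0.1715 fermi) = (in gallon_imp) 4.535e-16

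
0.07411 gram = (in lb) 0.0001634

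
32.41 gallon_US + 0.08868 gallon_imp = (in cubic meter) 0.1231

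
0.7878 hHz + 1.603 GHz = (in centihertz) 1.603e+11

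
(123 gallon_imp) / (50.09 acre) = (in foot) 9.05e-06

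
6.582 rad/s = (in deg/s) 377.1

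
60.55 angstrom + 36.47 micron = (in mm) 0.03648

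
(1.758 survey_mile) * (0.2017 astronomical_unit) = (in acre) 2.11e+10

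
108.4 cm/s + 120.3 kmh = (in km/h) 124.2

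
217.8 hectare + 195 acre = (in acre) 733.2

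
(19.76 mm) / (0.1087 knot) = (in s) 0.3534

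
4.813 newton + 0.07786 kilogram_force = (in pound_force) 1.254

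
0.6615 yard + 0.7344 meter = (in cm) 133.9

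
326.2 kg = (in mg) 3.262e+08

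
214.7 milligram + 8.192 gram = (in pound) 0.01853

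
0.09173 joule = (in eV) 5.725e+17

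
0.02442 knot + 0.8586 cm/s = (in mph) 0.04731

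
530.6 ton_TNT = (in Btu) 2.104e+09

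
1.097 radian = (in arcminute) 3771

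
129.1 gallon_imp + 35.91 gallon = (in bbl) 4.546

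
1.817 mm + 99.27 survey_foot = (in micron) 3.026e+07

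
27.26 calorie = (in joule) 114.1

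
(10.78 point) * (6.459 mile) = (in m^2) 39.53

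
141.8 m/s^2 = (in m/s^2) 141.8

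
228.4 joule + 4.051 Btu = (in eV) 2.81e+22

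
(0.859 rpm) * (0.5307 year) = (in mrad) 1.505e+09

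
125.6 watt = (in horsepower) 0.1684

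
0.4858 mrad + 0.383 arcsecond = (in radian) 0.0004877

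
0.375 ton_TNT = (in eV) 9.793e+27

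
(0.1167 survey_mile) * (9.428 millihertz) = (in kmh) 6.374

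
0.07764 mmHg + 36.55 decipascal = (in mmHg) 0.1051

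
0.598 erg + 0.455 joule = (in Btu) 0.0004313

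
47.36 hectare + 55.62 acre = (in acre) 172.6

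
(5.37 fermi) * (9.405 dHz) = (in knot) 9.817e-15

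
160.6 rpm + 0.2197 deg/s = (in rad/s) 16.82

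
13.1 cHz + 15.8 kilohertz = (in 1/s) 1.58e+04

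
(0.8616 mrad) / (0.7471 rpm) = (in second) 0.01101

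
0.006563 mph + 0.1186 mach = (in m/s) 40.39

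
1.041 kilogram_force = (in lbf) 2.295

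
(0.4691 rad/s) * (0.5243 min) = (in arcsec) 3.044e+06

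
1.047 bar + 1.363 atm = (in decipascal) 2.428e+06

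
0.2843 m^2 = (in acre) 7.025e-05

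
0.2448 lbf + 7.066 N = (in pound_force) 1.833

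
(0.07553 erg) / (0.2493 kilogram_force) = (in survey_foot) 1.014e-08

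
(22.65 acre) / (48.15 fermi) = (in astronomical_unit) 1.273e+07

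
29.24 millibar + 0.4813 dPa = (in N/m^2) 2924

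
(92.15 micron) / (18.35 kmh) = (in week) 2.989e-11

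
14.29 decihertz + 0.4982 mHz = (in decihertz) 14.29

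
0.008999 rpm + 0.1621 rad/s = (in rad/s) 0.163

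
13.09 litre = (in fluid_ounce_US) 442.6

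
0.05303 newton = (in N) 0.05303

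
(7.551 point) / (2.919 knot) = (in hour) 4.928e-07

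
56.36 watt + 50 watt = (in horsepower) 0.1426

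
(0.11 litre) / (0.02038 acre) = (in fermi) 1.334e+09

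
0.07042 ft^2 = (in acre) 1.617e-06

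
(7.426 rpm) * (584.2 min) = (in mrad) 2.726e+07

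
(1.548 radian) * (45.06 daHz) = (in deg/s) 3.997e+04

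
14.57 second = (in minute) 0.2428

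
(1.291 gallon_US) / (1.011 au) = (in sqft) 3.478e-13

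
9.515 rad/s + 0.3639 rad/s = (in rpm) 94.34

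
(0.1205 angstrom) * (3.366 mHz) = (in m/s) 4.056e-14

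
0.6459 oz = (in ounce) 0.6459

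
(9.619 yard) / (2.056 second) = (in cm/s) 427.8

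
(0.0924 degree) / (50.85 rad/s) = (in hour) 8.81e-09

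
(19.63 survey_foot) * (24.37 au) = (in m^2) 2.181e+13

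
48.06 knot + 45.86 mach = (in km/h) 5.63e+04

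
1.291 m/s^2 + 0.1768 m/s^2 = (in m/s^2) 1.468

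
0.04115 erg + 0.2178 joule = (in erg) 2.178e+06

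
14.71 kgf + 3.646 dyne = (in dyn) 1.443e+07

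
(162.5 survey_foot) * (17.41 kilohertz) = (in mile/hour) 1.929e+06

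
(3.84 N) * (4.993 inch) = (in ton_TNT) 1.164e-10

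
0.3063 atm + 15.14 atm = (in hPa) 1.565e+04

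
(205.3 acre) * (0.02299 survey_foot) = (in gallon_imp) 1.281e+06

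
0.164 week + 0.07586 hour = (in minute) 1658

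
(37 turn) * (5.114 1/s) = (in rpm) 1.135e+04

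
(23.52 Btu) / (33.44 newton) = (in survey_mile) 0.4611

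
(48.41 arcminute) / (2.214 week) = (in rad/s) 1.052e-08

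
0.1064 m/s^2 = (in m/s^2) 0.1064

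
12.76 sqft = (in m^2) 1.185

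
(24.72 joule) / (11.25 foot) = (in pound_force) 1.621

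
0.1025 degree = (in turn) 0.0002847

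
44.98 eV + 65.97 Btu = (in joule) 6.96e+04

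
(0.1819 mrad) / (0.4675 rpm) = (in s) 0.003716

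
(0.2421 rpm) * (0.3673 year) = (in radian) 2.937e+05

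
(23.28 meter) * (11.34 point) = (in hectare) 9.313e-06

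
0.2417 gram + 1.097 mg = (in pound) 0.0005353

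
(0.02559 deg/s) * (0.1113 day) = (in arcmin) 1.476e+04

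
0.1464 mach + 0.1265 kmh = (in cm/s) 4988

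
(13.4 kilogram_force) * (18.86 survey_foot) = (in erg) 7.554e+09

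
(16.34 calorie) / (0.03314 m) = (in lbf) 463.8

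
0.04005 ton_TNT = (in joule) 1.676e+08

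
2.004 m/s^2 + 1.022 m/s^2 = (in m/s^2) 3.026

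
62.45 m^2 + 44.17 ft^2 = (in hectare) 0.006655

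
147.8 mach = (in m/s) 5.033e+04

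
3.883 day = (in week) 0.5547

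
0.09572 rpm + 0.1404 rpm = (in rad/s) 0.02473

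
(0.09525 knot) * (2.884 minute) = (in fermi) 8.479e+15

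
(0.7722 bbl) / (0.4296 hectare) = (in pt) 0.08101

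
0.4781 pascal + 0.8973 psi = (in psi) 0.8974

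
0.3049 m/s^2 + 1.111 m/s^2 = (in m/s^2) 1.416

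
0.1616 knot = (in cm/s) 8.313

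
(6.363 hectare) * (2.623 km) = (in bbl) 1.05e+09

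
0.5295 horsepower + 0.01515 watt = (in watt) 394.9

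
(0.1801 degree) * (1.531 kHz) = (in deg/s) 275.7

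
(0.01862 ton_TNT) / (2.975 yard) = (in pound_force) 6.438e+06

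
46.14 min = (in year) 8.779e-05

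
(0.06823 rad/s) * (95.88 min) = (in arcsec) 8.096e+07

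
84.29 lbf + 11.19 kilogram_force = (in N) 484.7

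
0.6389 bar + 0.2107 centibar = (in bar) 0.641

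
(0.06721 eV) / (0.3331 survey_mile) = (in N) 2.009e-23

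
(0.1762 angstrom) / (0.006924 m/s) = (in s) 2.545e-09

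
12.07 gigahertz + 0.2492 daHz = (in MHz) 1.207e+04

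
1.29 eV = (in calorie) 4.94e-20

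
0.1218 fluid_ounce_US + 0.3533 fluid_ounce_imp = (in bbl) 8.58e-05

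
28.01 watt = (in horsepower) 0.03756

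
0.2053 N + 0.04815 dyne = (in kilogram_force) 0.02093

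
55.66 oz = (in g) 1578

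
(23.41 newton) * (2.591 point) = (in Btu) 2.028e-05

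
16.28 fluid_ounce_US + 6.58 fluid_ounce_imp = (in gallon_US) 0.1766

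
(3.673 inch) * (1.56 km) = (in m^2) 145.5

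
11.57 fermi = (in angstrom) 0.0001157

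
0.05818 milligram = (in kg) 5.818e-08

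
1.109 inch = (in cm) 2.817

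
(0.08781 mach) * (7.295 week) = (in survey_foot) 4.328e+08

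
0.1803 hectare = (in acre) 0.4455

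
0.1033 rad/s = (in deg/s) 5.919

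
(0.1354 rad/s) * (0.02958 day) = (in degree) 1.983e+04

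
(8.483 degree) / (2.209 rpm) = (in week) 1.058e-06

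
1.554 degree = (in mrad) 27.12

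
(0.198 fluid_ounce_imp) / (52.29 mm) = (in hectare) 1.076e-08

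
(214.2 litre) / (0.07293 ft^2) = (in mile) 0.01964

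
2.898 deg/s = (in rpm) 0.483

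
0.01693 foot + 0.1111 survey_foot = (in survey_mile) 2.425e-05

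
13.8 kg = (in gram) 1.38e+04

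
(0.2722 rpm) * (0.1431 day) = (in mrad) 3.524e+05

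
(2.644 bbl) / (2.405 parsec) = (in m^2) 5.664e-18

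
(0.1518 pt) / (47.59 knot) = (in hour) 6.076e-10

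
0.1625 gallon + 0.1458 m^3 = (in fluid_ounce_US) 4951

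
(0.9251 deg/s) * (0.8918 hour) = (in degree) 2970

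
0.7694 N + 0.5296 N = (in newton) 1.299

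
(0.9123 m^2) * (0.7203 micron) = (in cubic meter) 6.571e-07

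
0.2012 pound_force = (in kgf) 0.09126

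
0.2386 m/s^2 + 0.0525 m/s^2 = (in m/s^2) 0.2911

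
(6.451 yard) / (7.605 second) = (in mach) 0.002278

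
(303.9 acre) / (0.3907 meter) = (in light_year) 3.327e-10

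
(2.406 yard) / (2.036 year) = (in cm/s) 3.426e-06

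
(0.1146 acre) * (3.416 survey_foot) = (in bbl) 3037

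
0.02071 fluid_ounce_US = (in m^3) 6.125e-07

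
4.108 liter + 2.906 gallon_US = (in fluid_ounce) 510.9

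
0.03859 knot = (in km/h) 0.07147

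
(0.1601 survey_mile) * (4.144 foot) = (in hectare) 0.03254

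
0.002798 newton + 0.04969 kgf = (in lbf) 0.1102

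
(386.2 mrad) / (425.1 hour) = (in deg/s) 1.446e-05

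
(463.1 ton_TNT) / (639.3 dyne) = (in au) 2026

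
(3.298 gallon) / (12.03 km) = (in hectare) 1.038e-10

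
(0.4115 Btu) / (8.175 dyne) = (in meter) 5.311e+06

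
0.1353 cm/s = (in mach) 3.974e-06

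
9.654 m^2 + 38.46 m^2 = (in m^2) 48.11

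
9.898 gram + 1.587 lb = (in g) 729.7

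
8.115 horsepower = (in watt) 6051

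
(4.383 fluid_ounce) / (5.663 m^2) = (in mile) 1.422e-08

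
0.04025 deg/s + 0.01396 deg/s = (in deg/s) 0.05421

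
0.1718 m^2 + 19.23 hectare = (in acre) 47.52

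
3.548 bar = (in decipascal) 3.548e+06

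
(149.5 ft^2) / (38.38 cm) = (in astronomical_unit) 2.419e-10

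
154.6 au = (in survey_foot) 7.588e+13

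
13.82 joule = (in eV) 8.626e+19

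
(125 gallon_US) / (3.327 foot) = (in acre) 0.0001153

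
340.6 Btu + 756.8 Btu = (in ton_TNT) 0.0002767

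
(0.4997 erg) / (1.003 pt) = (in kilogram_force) 1.44e-05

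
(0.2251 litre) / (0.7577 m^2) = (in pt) 0.8421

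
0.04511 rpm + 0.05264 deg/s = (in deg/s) 0.3233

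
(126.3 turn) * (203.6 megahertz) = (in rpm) 1.543e+12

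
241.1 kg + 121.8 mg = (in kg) 241.1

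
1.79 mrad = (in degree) 0.1026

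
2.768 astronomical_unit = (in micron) 4.141e+17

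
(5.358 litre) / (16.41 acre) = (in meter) 8.068e-08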